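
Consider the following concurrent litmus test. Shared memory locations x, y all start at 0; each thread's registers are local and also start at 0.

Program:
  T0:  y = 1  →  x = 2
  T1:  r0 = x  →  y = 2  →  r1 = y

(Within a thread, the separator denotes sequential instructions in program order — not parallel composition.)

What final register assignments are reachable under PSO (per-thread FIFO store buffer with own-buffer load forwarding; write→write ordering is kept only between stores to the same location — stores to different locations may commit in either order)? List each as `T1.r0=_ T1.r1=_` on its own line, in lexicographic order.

outcome vector order: (T1.r0,T1.r1)
|PSO outcomes| = 4

T1.r0=0 T1.r1=1
T1.r0=0 T1.r1=2
T1.r0=2 T1.r1=1
T1.r0=2 T1.r1=2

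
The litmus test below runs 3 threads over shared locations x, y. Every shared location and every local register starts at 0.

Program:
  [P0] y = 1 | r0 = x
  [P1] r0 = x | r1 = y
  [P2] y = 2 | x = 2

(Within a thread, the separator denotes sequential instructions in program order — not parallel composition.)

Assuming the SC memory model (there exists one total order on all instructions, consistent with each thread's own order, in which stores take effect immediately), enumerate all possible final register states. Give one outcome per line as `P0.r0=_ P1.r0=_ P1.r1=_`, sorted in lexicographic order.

outcome vector order: (P0.r0,P1.r0,P1.r1)
|SC outcomes| = 10

P0.r0=0 P1.r0=0 P1.r1=0
P0.r0=0 P1.r0=0 P1.r1=1
P0.r0=0 P1.r0=0 P1.r1=2
P0.r0=0 P1.r0=2 P1.r1=1
P0.r0=0 P1.r0=2 P1.r1=2
P0.r0=2 P1.r0=0 P1.r1=0
P0.r0=2 P1.r0=0 P1.r1=1
P0.r0=2 P1.r0=0 P1.r1=2
P0.r0=2 P1.r0=2 P1.r1=1
P0.r0=2 P1.r0=2 P1.r1=2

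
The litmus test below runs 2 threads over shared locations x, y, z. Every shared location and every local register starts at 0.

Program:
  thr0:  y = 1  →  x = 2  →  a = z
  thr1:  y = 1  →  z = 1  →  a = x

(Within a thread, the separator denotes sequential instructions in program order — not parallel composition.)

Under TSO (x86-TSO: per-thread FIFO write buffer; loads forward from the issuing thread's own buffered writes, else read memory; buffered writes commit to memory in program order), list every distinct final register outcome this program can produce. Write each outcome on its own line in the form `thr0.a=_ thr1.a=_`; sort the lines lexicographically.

thr0.a=0 thr1.a=0
thr0.a=0 thr1.a=2
thr0.a=1 thr1.a=0
thr0.a=1 thr1.a=2

outcome vector order: (thr0.a,thr1.a)
|TSO outcomes| = 4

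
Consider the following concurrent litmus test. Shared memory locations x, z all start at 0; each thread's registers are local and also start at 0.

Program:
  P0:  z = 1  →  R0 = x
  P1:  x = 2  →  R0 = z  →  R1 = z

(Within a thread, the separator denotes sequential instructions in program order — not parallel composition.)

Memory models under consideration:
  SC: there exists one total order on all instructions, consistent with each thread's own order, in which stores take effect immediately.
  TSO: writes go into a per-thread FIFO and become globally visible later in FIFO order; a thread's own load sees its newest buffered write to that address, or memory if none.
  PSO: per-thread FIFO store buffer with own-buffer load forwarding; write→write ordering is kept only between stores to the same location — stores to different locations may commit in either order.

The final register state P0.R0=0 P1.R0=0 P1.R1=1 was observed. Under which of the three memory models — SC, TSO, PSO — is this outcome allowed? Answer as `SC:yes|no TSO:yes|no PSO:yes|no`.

outcome vector order: (P0.R0,P1.R0,P1.R1)
[SC] allowed = {011 200 201 211}
[TSO] allowed = {000 001 011 200 201 211}
[PSO] allowed = {000 001 011 200 201 211}
target 001 ∈ {TSO,PSO}

SC:no TSO:yes PSO:yes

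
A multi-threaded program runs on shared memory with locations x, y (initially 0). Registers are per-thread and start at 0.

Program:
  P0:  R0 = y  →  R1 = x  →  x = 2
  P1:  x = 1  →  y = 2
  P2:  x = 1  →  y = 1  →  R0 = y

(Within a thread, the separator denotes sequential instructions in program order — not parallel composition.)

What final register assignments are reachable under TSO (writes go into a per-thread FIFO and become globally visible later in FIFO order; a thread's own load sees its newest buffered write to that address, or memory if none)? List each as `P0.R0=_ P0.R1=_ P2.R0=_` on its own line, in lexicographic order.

P0.R0=0 P0.R1=0 P2.R0=1
P0.R0=0 P0.R1=0 P2.R0=2
P0.R0=0 P0.R1=1 P2.R0=1
P0.R0=0 P0.R1=1 P2.R0=2
P0.R0=1 P0.R1=1 P2.R0=1
P0.R0=1 P0.R1=1 P2.R0=2
P0.R0=2 P0.R1=1 P2.R0=1
P0.R0=2 P0.R1=1 P2.R0=2

outcome vector order: (P0.R0,P0.R1,P2.R0)
|TSO outcomes| = 8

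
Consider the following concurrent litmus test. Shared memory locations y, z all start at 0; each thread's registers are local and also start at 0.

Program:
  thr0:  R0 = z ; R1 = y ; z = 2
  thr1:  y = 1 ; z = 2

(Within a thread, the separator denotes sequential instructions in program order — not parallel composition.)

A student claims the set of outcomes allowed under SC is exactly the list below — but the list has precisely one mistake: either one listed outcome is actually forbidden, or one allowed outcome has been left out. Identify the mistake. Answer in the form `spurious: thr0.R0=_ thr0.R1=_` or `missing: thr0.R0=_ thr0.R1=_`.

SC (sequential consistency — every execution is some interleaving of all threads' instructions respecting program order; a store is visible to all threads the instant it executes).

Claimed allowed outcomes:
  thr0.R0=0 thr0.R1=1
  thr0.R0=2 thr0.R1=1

missing: thr0.R0=0 thr0.R1=0

outcome vector order: (thr0.R0,thr0.R1)
[SC] allowed = {(0,0) (0,1) (2,1)}
SC∖claimed = {(0,0)}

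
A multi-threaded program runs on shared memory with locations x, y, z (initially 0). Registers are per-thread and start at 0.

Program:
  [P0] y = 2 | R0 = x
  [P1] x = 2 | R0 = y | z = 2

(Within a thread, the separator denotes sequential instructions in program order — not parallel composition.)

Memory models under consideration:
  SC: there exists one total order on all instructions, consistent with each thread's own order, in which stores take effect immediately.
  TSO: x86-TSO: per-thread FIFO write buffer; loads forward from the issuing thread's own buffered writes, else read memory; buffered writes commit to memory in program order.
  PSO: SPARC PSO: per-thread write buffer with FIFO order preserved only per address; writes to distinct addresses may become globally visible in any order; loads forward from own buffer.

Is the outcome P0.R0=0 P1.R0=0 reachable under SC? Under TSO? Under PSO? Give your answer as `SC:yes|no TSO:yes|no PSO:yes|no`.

outcome vector order: (P0.R0,P1.R0)
under SC → 0/2 2/0 2/2
under TSO → 0/0 0/2 2/0 2/2
under PSO → 0/0 0/2 2/0 2/2
target 0/0 ∈ {TSO,PSO}

SC:no TSO:yes PSO:yes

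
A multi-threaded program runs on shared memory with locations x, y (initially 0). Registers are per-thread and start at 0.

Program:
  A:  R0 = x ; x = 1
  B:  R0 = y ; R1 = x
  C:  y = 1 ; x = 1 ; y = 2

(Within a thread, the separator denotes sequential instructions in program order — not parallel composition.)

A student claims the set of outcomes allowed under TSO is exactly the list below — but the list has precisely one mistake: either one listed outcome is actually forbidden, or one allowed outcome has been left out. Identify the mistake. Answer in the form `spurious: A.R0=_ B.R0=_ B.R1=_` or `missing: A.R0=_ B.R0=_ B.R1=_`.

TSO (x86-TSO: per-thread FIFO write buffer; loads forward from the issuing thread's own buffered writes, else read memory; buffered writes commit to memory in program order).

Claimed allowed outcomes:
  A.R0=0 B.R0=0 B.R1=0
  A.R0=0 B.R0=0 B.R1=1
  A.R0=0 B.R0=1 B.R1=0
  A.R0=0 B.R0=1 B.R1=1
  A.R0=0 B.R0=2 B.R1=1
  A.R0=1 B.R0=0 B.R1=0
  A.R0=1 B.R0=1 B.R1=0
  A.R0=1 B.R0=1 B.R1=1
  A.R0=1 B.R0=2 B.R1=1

outcome vector order: (A.R0,B.R0,B.R1)
[TSO] allowed = {000 001 010 011 021 100 101 110 111 121}
TSO∖claimed = {101}

missing: A.R0=1 B.R0=0 B.R1=1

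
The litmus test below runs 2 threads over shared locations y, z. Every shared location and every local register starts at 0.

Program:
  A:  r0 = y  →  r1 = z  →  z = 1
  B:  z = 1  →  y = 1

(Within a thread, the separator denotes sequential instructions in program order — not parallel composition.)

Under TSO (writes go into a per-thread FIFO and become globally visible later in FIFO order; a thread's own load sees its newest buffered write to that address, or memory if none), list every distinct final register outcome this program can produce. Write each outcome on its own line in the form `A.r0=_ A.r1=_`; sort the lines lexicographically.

outcome vector order: (A.r0,A.r1)
|TSO outcomes| = 3

A.r0=0 A.r1=0
A.r0=0 A.r1=1
A.r0=1 A.r1=1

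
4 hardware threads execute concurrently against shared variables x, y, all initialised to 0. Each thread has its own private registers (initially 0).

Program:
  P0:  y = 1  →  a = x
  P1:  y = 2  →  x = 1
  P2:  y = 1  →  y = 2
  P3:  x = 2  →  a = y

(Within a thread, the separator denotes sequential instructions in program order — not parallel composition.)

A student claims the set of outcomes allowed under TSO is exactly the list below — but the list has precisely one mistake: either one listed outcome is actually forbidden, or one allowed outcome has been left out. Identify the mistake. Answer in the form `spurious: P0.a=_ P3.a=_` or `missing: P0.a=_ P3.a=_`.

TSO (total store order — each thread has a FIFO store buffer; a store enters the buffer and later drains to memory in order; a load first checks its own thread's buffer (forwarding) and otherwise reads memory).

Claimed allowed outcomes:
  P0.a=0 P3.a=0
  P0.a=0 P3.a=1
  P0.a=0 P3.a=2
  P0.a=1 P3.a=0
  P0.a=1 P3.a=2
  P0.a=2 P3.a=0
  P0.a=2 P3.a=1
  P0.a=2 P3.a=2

missing: P0.a=1 P3.a=1

outcome vector order: (P0.a,P3.a)
TSO (9): (0,0) (0,1) (0,2) (1,0) (1,1) (1,2) (2,0) (2,1) (2,2)
TSO∖claimed = {(1,1)}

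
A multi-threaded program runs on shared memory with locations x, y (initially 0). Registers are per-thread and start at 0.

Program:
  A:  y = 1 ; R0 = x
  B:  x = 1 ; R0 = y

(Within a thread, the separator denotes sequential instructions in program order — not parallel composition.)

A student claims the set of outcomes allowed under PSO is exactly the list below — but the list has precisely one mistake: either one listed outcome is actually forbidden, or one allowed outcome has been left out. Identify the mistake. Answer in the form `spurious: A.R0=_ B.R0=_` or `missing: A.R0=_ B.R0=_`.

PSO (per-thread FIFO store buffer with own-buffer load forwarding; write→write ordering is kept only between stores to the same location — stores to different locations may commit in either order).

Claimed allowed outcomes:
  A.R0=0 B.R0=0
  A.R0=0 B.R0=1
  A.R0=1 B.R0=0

outcome vector order: (A.R0,B.R0)
PSO: 4 outcomes — {00, 01, 10, 11}
PSO∖claimed = {11}

missing: A.R0=1 B.R0=1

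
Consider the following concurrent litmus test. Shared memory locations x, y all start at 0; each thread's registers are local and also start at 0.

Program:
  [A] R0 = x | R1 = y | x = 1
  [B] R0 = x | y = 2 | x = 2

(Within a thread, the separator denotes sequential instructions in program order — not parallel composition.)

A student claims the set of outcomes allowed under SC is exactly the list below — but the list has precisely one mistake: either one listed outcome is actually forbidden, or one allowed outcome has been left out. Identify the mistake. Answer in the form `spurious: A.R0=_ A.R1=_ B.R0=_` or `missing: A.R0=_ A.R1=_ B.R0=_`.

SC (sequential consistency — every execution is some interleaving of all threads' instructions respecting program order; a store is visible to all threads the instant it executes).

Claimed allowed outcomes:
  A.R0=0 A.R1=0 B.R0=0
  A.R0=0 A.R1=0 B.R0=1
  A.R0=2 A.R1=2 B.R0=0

outcome vector order: (A.R0,A.R1,B.R0)
SC: 4 outcomes — {<0 0 0>, <0 0 1>, <0 2 0>, <2 2 0>}
SC∖claimed = {<0 2 0>}

missing: A.R0=0 A.R1=2 B.R0=0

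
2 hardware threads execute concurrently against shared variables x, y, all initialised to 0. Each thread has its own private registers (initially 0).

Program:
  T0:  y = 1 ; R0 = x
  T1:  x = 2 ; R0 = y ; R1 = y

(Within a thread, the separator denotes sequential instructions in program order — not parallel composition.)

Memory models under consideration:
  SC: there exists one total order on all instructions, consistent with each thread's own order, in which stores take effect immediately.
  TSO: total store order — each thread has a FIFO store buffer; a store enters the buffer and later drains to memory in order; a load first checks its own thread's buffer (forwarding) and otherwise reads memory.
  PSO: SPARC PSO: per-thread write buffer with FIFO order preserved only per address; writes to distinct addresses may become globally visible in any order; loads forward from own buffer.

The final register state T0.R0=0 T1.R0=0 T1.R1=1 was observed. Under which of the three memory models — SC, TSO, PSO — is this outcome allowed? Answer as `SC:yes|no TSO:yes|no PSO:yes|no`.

SC:no TSO:yes PSO:yes

outcome vector order: (T0.R0,T1.R0,T1.R1)
[SC] allowed = {<0 1 1>; <2 0 0>; <2 0 1>; <2 1 1>}
[TSO] allowed = {<0 0 0>; <0 0 1>; <0 1 1>; <2 0 0>; <2 0 1>; <2 1 1>}
[PSO] allowed = {<0 0 0>; <0 0 1>; <0 1 1>; <2 0 0>; <2 0 1>; <2 1 1>}
target <0 0 1> ∈ {TSO,PSO}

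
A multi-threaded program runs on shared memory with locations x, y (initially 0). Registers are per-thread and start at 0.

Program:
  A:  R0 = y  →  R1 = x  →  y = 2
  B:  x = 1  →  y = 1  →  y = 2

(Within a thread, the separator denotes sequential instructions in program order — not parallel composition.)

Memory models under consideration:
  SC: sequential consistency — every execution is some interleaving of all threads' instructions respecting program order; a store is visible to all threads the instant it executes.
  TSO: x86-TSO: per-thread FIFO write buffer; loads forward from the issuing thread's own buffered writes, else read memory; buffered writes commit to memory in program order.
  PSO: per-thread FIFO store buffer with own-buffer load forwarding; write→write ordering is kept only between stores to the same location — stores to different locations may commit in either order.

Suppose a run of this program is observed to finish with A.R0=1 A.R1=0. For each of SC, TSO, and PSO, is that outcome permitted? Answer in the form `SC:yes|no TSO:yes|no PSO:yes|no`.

SC:no TSO:no PSO:yes

outcome vector order: (A.R0,A.R1)
under SC → 0/0, 0/1, 1/1, 2/1
under TSO → 0/0, 0/1, 1/1, 2/1
under PSO → 0/0, 0/1, 1/0, 1/1, 2/0, 2/1
target 1/0 ∈ {PSO}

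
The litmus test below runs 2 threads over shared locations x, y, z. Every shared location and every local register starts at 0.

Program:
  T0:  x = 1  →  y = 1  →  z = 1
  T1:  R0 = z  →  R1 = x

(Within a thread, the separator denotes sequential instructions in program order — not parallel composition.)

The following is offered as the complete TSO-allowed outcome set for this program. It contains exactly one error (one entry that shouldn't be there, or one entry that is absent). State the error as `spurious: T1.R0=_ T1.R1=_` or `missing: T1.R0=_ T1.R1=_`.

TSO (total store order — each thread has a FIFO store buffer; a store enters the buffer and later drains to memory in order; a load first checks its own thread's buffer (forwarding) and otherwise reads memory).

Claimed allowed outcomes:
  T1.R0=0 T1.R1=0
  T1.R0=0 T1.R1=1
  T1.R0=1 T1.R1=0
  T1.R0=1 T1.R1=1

spurious: T1.R0=1 T1.R1=0

outcome vector order: (T1.R0,T1.R1)
TSO: 3 outcomes — {0/0, 0/1, 1/1}
claimed∖TSO = {1/0}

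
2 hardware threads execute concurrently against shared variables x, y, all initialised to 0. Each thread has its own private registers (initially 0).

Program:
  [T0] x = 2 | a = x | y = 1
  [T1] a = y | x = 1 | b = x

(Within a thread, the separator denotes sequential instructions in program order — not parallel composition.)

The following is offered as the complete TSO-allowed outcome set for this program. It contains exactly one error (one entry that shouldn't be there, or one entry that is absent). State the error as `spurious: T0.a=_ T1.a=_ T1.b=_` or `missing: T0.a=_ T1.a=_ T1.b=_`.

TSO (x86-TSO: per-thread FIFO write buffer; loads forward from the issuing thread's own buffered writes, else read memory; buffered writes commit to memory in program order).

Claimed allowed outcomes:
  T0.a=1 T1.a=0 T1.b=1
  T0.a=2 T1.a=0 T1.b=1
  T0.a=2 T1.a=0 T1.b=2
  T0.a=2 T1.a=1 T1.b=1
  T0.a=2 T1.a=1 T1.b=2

spurious: T0.a=2 T1.a=1 T1.b=2

outcome vector order: (T0.a,T1.a,T1.b)
under TSO → <1 0 1>; <2 0 1>; <2 0 2>; <2 1 1>
claimed∖TSO = {<2 1 2>}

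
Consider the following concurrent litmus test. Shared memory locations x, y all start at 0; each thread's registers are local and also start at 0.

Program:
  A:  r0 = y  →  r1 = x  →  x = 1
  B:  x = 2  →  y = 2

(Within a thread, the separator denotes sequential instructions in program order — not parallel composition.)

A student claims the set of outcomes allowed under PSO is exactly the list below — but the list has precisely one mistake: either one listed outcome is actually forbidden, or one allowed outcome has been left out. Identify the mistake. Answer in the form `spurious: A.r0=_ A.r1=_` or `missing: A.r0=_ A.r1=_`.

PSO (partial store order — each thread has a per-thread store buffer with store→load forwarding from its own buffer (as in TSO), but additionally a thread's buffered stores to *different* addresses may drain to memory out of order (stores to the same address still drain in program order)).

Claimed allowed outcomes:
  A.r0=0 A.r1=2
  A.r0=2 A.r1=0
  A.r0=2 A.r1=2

missing: A.r0=0 A.r1=0

outcome vector order: (A.r0,A.r1)
PSO: 4 outcomes — {<0 0>; <0 2>; <2 0>; <2 2>}
PSO∖claimed = {<0 0>}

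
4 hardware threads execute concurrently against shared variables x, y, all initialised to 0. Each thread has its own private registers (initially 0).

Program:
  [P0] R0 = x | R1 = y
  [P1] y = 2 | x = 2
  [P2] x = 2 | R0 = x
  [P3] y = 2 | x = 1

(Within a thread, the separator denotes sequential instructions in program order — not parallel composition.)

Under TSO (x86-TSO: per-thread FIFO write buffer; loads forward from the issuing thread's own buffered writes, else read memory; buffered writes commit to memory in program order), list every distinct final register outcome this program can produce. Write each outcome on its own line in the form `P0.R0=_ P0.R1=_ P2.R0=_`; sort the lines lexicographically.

P0.R0=0 P0.R1=0 P2.R0=1
P0.R0=0 P0.R1=0 P2.R0=2
P0.R0=0 P0.R1=2 P2.R0=1
P0.R0=0 P0.R1=2 P2.R0=2
P0.R0=1 P0.R1=2 P2.R0=1
P0.R0=1 P0.R1=2 P2.R0=2
P0.R0=2 P0.R1=0 P2.R0=1
P0.R0=2 P0.R1=0 P2.R0=2
P0.R0=2 P0.R1=2 P2.R0=1
P0.R0=2 P0.R1=2 P2.R0=2

outcome vector order: (P0.R0,P0.R1,P2.R0)
|TSO outcomes| = 10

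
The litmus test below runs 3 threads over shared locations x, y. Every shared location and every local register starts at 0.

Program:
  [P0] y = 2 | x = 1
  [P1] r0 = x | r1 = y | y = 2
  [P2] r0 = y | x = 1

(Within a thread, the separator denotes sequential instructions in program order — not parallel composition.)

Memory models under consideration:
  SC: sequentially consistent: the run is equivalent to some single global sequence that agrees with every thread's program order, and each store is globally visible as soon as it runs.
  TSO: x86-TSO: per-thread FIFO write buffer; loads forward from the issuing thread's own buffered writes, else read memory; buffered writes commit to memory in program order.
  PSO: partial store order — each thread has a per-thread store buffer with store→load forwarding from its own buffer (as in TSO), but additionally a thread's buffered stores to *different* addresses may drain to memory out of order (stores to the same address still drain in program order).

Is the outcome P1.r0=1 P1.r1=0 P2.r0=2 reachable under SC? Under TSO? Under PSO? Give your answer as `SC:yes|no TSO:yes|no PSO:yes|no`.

SC:no TSO:no PSO:yes

outcome vector order: (P1.r0,P1.r1,P2.r0)
SC: 7 outcomes — {(0,0,0); (0,0,2); (0,2,0); (0,2,2); (1,0,0); (1,2,0); (1,2,2)}
TSO: 7 outcomes — {(0,0,0); (0,0,2); (0,2,0); (0,2,2); (1,0,0); (1,2,0); (1,2,2)}
PSO: 8 outcomes — {(0,0,0); (0,0,2); (0,2,0); (0,2,2); (1,0,0); (1,0,2); (1,2,0); (1,2,2)}
target (1,0,2) ∈ {PSO}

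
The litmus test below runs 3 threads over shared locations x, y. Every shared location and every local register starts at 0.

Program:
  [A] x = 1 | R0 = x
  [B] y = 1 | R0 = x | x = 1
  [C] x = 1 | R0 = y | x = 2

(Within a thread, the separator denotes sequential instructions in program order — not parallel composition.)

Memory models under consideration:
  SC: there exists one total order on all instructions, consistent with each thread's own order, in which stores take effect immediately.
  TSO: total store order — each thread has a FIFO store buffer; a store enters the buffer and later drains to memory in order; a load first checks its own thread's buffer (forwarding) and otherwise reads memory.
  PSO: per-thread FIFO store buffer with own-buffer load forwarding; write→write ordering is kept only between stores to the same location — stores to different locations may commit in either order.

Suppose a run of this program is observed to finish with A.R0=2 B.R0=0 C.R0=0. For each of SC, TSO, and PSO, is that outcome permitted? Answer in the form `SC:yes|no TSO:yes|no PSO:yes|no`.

outcome vector order: (A.R0,B.R0,C.R0)
SC: 10 outcomes — {101, 110, 111, 120, 121, 201, 210, 211, 220, 221}
TSO: 12 outcomes — {100, 101, 110, 111, 120, 121, 200, 201, 210, 211, 220, 221}
PSO: 12 outcomes — {100, 101, 110, 111, 120, 121, 200, 201, 210, 211, 220, 221}
target 200 ∈ {TSO,PSO}

SC:no TSO:yes PSO:yes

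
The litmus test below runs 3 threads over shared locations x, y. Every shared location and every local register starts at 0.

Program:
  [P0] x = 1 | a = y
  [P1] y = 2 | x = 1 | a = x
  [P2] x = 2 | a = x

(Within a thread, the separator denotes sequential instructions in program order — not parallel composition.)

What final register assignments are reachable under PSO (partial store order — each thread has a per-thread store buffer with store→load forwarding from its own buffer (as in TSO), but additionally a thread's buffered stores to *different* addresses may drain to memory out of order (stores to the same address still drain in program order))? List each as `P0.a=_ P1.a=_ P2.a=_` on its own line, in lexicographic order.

P0.a=0 P1.a=1 P2.a=1
P0.a=0 P1.a=1 P2.a=2
P0.a=0 P1.a=2 P2.a=1
P0.a=0 P1.a=2 P2.a=2
P0.a=2 P1.a=1 P2.a=1
P0.a=2 P1.a=1 P2.a=2
P0.a=2 P1.a=2 P2.a=1
P0.a=2 P1.a=2 P2.a=2

outcome vector order: (P0.a,P1.a,P2.a)
|PSO outcomes| = 8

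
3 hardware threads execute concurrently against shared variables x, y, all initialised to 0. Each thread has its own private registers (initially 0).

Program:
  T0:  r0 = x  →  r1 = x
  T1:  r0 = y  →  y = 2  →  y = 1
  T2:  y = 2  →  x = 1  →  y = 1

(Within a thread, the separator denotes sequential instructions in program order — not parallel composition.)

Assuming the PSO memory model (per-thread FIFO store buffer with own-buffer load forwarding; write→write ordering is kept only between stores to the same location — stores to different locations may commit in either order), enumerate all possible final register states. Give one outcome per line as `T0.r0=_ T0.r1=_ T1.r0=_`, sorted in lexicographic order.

T0.r0=0 T0.r1=0 T1.r0=0
T0.r0=0 T0.r1=0 T1.r0=1
T0.r0=0 T0.r1=0 T1.r0=2
T0.r0=0 T0.r1=1 T1.r0=0
T0.r0=0 T0.r1=1 T1.r0=1
T0.r0=0 T0.r1=1 T1.r0=2
T0.r0=1 T0.r1=1 T1.r0=0
T0.r0=1 T0.r1=1 T1.r0=1
T0.r0=1 T0.r1=1 T1.r0=2

outcome vector order: (T0.r0,T0.r1,T1.r0)
|PSO outcomes| = 9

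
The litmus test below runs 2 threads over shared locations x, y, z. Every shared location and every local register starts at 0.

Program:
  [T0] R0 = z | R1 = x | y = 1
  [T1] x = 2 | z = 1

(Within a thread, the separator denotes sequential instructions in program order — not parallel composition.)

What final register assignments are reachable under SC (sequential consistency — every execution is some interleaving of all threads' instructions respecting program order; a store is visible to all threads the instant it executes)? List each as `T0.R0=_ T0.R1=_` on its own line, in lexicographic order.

outcome vector order: (T0.R0,T0.R1)
|SC outcomes| = 3

T0.R0=0 T0.R1=0
T0.R0=0 T0.R1=2
T0.R0=1 T0.R1=2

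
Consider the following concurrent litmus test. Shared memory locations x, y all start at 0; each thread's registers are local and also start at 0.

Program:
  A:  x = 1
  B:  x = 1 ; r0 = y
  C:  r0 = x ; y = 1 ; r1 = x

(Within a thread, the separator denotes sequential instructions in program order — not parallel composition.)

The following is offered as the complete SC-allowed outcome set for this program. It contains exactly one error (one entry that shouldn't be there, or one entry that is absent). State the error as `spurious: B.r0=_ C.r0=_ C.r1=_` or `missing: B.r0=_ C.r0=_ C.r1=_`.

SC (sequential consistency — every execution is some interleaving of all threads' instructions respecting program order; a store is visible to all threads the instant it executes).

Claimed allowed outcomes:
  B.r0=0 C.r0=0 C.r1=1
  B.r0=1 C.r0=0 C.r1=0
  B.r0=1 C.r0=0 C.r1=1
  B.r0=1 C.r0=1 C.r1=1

outcome vector order: (B.r0,C.r0,C.r1)
[SC] allowed = {0/0/1; 0/1/1; 1/0/0; 1/0/1; 1/1/1}
SC∖claimed = {0/1/1}

missing: B.r0=0 C.r0=1 C.r1=1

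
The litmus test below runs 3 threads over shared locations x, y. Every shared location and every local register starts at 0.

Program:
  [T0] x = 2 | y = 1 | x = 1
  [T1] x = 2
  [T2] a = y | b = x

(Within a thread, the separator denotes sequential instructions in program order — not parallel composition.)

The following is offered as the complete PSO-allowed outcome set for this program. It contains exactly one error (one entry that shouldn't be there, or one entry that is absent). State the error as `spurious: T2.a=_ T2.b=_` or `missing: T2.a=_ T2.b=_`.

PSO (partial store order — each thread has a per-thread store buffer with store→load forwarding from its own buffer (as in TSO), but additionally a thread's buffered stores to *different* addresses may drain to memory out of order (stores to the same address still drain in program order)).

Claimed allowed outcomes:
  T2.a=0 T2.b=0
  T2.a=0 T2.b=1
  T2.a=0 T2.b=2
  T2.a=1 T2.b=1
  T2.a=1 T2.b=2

outcome vector order: (T2.a,T2.b)
under PSO → 0/0 0/1 0/2 1/0 1/1 1/2
PSO∖claimed = {1/0}

missing: T2.a=1 T2.b=0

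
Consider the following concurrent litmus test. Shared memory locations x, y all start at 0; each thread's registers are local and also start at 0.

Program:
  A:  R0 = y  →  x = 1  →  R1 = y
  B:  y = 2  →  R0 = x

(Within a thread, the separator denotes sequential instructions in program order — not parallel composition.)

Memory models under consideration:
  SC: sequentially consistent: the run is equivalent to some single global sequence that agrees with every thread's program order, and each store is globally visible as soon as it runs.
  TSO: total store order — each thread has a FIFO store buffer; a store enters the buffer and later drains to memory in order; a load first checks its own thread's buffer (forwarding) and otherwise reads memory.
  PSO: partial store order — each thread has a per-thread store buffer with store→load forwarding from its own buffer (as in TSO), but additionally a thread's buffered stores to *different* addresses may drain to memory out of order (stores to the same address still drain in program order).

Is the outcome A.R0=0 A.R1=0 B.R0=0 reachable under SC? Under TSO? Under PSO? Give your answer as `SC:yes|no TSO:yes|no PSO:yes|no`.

outcome vector order: (A.R0,A.R1,B.R0)
[SC] allowed = {0/0/1; 0/2/0; 0/2/1; 2/2/0; 2/2/1}
[TSO] allowed = {0/0/0; 0/0/1; 0/2/0; 0/2/1; 2/2/0; 2/2/1}
[PSO] allowed = {0/0/0; 0/0/1; 0/2/0; 0/2/1; 2/2/0; 2/2/1}
target 0/0/0 ∈ {TSO,PSO}

SC:no TSO:yes PSO:yes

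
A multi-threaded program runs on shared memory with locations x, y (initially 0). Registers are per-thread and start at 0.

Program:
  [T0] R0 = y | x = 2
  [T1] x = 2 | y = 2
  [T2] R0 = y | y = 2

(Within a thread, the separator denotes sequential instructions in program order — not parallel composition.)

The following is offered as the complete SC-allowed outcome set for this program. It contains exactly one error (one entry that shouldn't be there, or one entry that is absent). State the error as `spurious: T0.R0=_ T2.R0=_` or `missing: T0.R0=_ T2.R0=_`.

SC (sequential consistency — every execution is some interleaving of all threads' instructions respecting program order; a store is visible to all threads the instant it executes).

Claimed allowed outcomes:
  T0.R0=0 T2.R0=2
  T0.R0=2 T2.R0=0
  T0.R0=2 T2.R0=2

missing: T0.R0=0 T2.R0=0

outcome vector order: (T0.R0,T2.R0)
SC (4): <0 0>, <0 2>, <2 0>, <2 2>
SC∖claimed = {<0 0>}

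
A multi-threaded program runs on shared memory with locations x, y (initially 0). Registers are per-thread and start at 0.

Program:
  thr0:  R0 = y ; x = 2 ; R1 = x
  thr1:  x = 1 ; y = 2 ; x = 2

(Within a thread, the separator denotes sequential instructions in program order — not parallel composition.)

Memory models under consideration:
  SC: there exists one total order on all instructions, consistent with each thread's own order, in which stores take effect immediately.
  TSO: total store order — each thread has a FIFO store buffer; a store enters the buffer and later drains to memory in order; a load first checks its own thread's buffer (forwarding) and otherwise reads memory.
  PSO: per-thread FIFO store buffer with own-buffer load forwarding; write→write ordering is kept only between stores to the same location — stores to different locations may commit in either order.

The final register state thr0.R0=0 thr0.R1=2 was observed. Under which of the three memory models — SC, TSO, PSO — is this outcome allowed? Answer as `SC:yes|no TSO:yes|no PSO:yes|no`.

SC:yes TSO:yes PSO:yes

outcome vector order: (thr0.R0,thr0.R1)
under SC → 01; 02; 22
under TSO → 01; 02; 22
under PSO → 01; 02; 21; 22
target 02 ∈ {SC,TSO,PSO}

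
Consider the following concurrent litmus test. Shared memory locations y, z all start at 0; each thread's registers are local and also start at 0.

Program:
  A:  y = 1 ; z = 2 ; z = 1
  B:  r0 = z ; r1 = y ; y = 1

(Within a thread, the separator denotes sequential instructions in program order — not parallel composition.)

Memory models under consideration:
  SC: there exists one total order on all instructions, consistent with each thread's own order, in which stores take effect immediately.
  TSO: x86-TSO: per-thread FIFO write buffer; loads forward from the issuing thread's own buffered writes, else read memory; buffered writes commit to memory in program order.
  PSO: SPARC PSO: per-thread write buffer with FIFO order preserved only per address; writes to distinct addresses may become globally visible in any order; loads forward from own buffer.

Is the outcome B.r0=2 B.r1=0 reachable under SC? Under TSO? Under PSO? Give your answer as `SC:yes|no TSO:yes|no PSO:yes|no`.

outcome vector order: (B.r0,B.r1)
[SC] allowed = {00; 01; 11; 21}
[TSO] allowed = {00; 01; 11; 21}
[PSO] allowed = {00; 01; 10; 11; 20; 21}
target 20 ∈ {PSO}

SC:no TSO:no PSO:yes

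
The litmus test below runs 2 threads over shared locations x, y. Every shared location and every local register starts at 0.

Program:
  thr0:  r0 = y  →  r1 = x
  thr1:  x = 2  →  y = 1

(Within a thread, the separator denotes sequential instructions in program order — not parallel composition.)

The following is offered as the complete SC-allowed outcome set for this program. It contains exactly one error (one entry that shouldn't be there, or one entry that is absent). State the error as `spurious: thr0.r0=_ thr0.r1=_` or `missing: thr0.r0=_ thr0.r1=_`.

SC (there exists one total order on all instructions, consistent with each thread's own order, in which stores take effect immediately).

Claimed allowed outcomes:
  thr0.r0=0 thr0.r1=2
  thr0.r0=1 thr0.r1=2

outcome vector order: (thr0.r0,thr0.r1)
under SC → 0/0, 0/2, 1/2
SC∖claimed = {0/0}

missing: thr0.r0=0 thr0.r1=0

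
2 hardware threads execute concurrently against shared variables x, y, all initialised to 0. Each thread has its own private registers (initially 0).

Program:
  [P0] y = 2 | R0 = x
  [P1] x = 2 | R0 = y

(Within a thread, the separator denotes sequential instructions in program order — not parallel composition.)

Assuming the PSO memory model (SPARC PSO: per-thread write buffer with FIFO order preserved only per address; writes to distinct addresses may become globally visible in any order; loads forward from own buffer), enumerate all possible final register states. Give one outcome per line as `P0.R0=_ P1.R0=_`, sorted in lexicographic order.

outcome vector order: (P0.R0,P1.R0)
|PSO outcomes| = 4

P0.R0=0 P1.R0=0
P0.R0=0 P1.R0=2
P0.R0=2 P1.R0=0
P0.R0=2 P1.R0=2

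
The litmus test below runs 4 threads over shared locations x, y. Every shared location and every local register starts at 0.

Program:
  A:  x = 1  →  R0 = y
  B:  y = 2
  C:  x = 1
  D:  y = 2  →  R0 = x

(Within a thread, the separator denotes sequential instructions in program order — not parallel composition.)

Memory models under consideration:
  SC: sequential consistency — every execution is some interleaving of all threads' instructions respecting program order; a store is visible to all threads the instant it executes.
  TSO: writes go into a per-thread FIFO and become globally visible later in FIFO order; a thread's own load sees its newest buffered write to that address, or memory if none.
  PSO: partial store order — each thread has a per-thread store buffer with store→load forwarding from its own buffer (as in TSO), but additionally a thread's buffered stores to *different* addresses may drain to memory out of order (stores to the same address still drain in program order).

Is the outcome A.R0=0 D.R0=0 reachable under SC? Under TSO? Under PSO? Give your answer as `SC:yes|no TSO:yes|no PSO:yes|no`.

SC:no TSO:yes PSO:yes

outcome vector order: (A.R0,D.R0)
[SC] allowed = {01, 20, 21}
[TSO] allowed = {00, 01, 20, 21}
[PSO] allowed = {00, 01, 20, 21}
target 00 ∈ {TSO,PSO}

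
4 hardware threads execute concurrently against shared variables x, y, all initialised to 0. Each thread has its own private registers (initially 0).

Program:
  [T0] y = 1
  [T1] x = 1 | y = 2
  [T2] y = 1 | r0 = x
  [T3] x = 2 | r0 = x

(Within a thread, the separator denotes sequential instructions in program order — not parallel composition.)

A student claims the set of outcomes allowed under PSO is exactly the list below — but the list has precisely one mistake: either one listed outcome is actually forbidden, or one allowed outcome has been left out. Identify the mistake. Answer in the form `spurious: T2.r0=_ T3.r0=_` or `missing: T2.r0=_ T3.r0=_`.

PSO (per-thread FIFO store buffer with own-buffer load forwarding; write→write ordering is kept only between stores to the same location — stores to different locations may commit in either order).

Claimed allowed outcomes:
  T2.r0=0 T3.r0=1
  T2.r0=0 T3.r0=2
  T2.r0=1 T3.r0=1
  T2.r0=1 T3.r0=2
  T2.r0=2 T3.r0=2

outcome vector order: (T2.r0,T3.r0)
[PSO] allowed = {(0,1); (0,2); (1,1); (1,2); (2,1); (2,2)}
PSO∖claimed = {(2,1)}

missing: T2.r0=2 T3.r0=1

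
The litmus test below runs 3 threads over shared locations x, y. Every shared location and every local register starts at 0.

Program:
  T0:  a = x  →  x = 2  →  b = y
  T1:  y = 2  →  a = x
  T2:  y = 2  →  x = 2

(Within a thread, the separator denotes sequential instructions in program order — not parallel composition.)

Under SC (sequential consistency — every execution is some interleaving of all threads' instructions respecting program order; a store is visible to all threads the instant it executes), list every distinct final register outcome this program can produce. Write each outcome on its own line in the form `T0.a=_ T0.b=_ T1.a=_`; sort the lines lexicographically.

outcome vector order: (T0.a,T0.b,T1.a)
|SC outcomes| = 5

T0.a=0 T0.b=0 T1.a=2
T0.a=0 T0.b=2 T1.a=0
T0.a=0 T0.b=2 T1.a=2
T0.a=2 T0.b=2 T1.a=0
T0.a=2 T0.b=2 T1.a=2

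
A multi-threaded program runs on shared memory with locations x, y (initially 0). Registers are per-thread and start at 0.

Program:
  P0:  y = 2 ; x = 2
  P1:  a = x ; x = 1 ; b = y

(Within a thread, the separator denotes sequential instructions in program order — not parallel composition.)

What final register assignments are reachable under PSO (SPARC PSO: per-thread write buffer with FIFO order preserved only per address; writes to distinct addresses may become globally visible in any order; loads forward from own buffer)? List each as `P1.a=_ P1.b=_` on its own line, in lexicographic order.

outcome vector order: (P1.a,P1.b)
|PSO outcomes| = 4

P1.a=0 P1.b=0
P1.a=0 P1.b=2
P1.a=2 P1.b=0
P1.a=2 P1.b=2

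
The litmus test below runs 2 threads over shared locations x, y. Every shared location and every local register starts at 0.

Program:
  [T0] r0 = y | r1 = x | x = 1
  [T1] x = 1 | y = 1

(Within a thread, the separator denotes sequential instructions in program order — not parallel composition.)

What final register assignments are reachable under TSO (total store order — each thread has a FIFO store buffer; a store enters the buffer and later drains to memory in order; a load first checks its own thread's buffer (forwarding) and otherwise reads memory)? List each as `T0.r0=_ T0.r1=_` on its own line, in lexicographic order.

outcome vector order: (T0.r0,T0.r1)
|TSO outcomes| = 3

T0.r0=0 T0.r1=0
T0.r0=0 T0.r1=1
T0.r0=1 T0.r1=1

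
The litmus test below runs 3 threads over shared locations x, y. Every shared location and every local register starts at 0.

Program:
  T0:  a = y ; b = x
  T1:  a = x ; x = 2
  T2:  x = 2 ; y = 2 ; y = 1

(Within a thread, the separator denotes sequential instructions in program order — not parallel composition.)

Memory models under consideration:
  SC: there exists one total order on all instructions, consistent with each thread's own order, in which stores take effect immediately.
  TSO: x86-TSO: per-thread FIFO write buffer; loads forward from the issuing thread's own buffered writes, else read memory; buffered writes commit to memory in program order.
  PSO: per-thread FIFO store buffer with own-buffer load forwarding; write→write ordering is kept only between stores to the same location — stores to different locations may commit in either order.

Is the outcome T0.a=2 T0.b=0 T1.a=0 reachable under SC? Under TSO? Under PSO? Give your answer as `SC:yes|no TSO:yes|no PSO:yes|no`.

SC:no TSO:no PSO:yes

outcome vector order: (T0.a,T0.b,T1.a)
under SC → <0 0 0>, <0 0 2>, <0 2 0>, <0 2 2>, <1 2 0>, <1 2 2>, <2 2 0>, <2 2 2>
under TSO → <0 0 0>, <0 0 2>, <0 2 0>, <0 2 2>, <1 2 0>, <1 2 2>, <2 2 0>, <2 2 2>
under PSO → <0 0 0>, <0 0 2>, <0 2 0>, <0 2 2>, <1 0 0>, <1 0 2>, <1 2 0>, <1 2 2>, <2 0 0>, <2 0 2>, <2 2 0>, <2 2 2>
target <2 0 0> ∈ {PSO}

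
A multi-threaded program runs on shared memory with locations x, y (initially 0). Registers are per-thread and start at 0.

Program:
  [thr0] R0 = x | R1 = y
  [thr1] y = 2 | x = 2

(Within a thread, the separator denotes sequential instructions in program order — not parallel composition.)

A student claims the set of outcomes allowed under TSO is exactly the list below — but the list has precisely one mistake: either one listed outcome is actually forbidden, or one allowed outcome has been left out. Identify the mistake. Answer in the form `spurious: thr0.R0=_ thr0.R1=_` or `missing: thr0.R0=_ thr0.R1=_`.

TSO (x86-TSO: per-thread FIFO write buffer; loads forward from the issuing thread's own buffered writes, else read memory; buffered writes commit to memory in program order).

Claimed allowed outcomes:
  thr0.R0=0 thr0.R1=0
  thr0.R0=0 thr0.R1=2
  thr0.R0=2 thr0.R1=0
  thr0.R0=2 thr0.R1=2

spurious: thr0.R0=2 thr0.R1=0

outcome vector order: (thr0.R0,thr0.R1)
[TSO] allowed = {<0 0> <0 2> <2 2>}
claimed∖TSO = {<2 0>}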